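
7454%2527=2400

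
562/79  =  7 + 9/79= 7.11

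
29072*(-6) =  - 174432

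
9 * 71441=642969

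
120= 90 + 30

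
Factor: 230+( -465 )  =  -5^1*47^1 =-  235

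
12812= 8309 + 4503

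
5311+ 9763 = 15074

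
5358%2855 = 2503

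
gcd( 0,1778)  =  1778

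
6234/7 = 6234/7 = 890.57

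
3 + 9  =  12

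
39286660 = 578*67970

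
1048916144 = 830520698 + 218395446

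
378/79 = 4 + 62/79 = 4.78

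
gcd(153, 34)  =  17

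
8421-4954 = 3467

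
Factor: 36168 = 2^3 * 3^1*11^1*137^1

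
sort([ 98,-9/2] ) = [ - 9/2,98] 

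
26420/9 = 2935 + 5/9 = 2935.56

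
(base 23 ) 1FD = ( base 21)205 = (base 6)4035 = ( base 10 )887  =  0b1101110111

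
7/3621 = 7/3621  =  0.00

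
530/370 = 1 + 16/37= 1.43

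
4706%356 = 78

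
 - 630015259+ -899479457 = -1529494716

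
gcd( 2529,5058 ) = 2529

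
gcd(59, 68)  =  1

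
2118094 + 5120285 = 7238379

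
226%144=82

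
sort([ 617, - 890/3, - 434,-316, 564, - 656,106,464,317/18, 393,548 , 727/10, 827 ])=[ - 656, - 434,-316, - 890/3 , 317/18, 727/10,  106,  393,464,548,564, 617, 827]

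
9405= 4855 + 4550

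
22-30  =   - 8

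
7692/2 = 3846 = 3846.00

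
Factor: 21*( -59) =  - 1239 =- 3^1*7^1*59^1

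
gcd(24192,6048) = 6048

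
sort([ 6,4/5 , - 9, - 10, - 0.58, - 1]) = [  -  10,  -  9, -1, - 0.58, 4/5,  6] 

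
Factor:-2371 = -2371^1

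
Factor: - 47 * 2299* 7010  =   - 2^1*5^1*11^2*19^1*47^1*701^1 = - 757451530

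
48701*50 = 2435050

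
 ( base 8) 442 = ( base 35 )8a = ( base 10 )290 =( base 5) 2130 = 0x122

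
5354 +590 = 5944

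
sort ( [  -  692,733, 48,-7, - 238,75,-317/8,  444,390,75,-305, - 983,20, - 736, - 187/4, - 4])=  [ - 983,-736,-692 ,-305, -238, - 187/4,  -  317/8, - 7,- 4, 20, 48  ,  75,75,390,  444, 733] 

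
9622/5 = 9622/5  =  1924.40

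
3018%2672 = 346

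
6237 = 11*567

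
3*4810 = 14430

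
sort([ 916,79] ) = [79,916 ] 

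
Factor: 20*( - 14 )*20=-2^5*5^2*7^1  =  -5600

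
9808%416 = 240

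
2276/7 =2276/7 = 325.14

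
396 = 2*198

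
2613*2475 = 6467175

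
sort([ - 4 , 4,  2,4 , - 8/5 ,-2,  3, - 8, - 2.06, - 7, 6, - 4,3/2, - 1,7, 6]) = [ - 8, - 7, - 4, - 4, -2.06, - 2, - 8/5, - 1, 3/2,2,3, 4, 4, 6, 6, 7] 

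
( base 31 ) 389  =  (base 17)AEC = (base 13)1577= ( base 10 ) 3140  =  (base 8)6104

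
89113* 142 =12654046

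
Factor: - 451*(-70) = 31570 = 2^1*5^1*7^1*11^1 * 41^1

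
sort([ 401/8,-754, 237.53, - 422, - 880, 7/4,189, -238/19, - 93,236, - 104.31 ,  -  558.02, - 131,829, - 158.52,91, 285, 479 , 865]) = [ - 880, - 754,-558.02 , - 422, - 158.52 , - 131, - 104.31, - 93, - 238/19,7/4,  401/8, 91,189, 236,237.53, 285, 479,829, 865 ] 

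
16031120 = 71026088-54994968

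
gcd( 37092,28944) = 12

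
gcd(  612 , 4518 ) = 18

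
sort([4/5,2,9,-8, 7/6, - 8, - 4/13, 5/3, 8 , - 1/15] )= [ - 8, - 8,-4/13, - 1/15, 4/5,7/6 , 5/3, 2, 8,  9 ] 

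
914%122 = 60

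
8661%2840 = 141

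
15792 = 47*336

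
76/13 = 76/13 = 5.85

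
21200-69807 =-48607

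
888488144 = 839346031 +49142113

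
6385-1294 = 5091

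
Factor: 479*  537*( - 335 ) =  - 3^1*5^1*67^1 * 179^1*479^1  =  - 86169705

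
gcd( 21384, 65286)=162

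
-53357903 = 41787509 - 95145412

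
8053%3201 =1651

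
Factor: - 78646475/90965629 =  - 5^2*79^1*353^ ( - 1)*439^ ( - 1)*587^( - 1)*39821^1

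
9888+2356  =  12244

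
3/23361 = 1/7787 = 0.00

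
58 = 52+6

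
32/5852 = 8/1463 =0.01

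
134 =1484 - 1350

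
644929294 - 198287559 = 446641735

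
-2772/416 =  -  7 + 35/104  =  -6.66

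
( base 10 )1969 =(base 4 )132301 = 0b11110110001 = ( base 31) 21G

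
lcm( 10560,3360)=73920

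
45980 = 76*605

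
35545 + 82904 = 118449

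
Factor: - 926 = - 2^1*463^1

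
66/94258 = 33/47129 = 0.00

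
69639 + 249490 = 319129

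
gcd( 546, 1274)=182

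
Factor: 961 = 31^2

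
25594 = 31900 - 6306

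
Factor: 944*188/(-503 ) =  - 2^6*47^1 *59^1*503^ ( - 1 ) = - 177472/503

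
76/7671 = 76/7671 = 0.01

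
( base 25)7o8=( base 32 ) 4rn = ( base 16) 1377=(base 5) 124413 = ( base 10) 4983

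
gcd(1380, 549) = 3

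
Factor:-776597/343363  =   - 67^2 *107^( - 1 )*173^1*3209^(-1)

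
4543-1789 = 2754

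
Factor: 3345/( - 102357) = - 3^( - 2)*5^1*17^( - 1) = - 5/153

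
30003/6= 5000+1/2 = 5000.50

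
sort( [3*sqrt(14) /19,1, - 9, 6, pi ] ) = [ - 9,3*sqrt(14 )/19,1 , pi,  6]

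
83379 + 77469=160848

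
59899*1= 59899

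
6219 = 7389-1170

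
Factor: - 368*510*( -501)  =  94027680 = 2^5*3^2*5^1*17^1*23^1*167^1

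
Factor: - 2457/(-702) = 2^ ( - 1)*7^1 = 7/2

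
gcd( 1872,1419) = 3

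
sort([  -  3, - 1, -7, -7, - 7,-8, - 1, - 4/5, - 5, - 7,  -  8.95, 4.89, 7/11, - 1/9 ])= [-8.95 , - 8, - 7, - 7, - 7, - 7, - 5,-3,-1,-1, - 4/5,-1/9,7/11,4.89 ] 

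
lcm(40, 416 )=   2080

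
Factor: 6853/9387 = 3^( - 2)*11^1*89^1*149^(-1 ) = 979/1341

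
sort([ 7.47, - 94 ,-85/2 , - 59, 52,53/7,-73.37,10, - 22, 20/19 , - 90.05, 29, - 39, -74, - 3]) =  [ - 94 , - 90.05, - 74 , - 73.37, - 59,-85/2 ,-39,- 22, - 3, 20/19,7.47 , 53/7,10, 29,52] 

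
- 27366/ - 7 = 27366/7 = 3909.43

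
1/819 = 1/819= 0.00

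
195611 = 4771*41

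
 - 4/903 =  - 4/903 = -0.00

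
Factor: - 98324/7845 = - 188/15 = -2^2*3^( - 1 )*5^(- 1)*47^1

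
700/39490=70/3949= 0.02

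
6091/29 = 6091/29 = 210.03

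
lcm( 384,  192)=384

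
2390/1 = 2390 = 2390.00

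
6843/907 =6843/907 = 7.54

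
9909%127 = 3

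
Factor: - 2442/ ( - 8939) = 2^1*3^1*7^( - 1)*11^1*37^1*1277^( -1)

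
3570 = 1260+2310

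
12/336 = 1/28 = 0.04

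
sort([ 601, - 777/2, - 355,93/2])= [ -777/2,-355,93/2,601]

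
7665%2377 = 534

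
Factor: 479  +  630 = 1109 =1109^1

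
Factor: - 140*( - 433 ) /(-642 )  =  -30310/321  =  -2^1*3^(- 1)*5^1*7^1*107^ (  -  1)*433^1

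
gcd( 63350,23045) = 5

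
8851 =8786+65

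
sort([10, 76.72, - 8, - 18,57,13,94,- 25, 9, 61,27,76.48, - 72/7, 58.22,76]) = [ - 25,-18, - 72/7,-8, 9, 10,13,27, 57,58.22, 61,76, 76.48 , 76.72, 94 ]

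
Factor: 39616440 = 2^3 * 3^1 * 5^1*53^1*6229^1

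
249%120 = 9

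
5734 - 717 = 5017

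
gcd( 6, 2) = 2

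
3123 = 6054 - 2931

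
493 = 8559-8066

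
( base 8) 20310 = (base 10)8392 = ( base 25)DAH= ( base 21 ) J0D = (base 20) 10jc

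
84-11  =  73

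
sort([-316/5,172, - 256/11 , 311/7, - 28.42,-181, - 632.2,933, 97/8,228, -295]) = [  -  632.2,-295, - 181, - 316/5 , -28.42, - 256/11, 97/8, 311/7,172 , 228, 933]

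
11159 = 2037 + 9122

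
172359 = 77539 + 94820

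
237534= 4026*59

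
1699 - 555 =1144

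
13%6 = 1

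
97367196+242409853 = 339777049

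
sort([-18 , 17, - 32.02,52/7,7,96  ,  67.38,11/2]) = [ - 32.02,  -  18 , 11/2,7,52/7,17,67.38,96 ] 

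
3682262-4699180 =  - 1016918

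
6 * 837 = 5022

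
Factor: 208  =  2^4*13^1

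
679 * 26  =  17654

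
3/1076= 3/1076 =0.00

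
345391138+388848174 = 734239312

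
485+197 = 682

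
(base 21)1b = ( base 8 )40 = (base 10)32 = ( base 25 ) 17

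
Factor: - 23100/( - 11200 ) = 33/16 = 2^(-4)*3^1*11^1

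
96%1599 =96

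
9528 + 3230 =12758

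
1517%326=213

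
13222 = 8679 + 4543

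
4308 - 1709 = 2599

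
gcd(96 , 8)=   8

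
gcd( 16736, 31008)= 32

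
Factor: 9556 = 2^2*2389^1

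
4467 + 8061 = 12528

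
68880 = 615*112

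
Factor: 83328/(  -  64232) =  -2^4*3^1*37^ ( - 1 ) = -48/37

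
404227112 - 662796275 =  - 258569163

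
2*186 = 372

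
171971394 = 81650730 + 90320664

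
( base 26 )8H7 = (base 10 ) 5857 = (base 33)5cg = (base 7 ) 23035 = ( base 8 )13341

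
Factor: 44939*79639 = 3578897021  =  7^1 * 31^1*367^1*44939^1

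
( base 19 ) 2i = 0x38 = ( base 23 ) 2a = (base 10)56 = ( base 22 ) 2C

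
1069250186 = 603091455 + 466158731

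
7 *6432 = 45024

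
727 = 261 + 466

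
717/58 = 717/58= 12.36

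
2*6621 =13242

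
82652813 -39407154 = 43245659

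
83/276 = 83/276=0.30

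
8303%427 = 190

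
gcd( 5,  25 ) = 5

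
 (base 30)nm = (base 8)1310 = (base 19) 1I9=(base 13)42a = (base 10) 712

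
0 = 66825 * 0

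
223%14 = 13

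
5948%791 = 411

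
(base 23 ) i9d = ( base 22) k2i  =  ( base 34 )8EI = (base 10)9742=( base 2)10011000001110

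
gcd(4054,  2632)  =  2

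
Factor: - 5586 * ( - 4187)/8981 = 3341226/1283 = 2^1*3^1*7^1* 19^1*53^1*79^1*1283^( - 1)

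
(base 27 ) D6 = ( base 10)357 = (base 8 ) 545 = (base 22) G5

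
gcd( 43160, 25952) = 8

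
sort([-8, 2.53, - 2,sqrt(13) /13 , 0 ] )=[-8,-2, 0,sqrt( 13)/13,2.53 ]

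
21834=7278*3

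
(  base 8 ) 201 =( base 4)2001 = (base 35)3O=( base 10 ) 129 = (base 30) 49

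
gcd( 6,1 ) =1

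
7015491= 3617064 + 3398427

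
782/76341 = 782/76341 = 0.01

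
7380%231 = 219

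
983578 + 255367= 1238945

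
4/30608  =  1/7652 = 0.00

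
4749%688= 621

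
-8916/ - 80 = 111+9/20 = 111.45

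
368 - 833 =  - 465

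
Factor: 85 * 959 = 81515 = 5^1*7^1*17^1*137^1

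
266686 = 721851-455165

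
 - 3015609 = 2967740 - 5983349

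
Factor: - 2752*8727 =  - 2^6*3^1  *  43^1*2909^1 =- 24016704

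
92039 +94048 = 186087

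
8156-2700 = 5456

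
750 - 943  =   - 193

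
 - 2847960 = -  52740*54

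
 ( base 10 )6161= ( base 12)3695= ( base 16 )1811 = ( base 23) BEK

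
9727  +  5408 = 15135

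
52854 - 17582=35272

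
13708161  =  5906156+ 7802005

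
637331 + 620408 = 1257739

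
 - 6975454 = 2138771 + - 9114225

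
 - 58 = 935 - 993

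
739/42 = 739/42 = 17.60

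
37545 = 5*7509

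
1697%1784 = 1697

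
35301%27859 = 7442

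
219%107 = 5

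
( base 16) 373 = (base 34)px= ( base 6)4031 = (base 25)1A8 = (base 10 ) 883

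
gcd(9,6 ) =3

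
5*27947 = 139735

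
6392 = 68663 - 62271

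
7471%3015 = 1441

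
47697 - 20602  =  27095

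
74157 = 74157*1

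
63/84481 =63/84481 = 0.00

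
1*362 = 362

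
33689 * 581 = 19573309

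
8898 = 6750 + 2148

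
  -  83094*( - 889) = 73870566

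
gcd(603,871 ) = 67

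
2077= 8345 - 6268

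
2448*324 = 793152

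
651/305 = 2 +41/305 = 2.13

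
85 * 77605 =6596425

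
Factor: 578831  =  11^1*101^1*521^1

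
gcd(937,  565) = 1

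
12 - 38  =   - 26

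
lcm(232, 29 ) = 232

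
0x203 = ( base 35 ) ep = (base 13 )308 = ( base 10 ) 515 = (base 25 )KF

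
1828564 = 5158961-3330397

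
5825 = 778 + 5047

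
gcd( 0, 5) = 5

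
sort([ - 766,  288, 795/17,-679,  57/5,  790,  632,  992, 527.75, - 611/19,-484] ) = [ - 766,-679, - 484,-611/19,  57/5,795/17, 288,527.75, 632 , 790, 992]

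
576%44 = 4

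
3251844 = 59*55116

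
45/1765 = 9/353 = 0.03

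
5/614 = 5/614 = 0.01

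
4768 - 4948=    - 180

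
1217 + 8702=9919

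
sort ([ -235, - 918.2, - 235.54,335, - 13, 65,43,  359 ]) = [ - 918.2, - 235.54,-235, - 13 , 43, 65 , 335,359 ]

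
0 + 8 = 8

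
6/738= 1/123 = 0.01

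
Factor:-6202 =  - 2^1*7^1*443^1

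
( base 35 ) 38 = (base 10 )113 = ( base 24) 4H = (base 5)423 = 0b1110001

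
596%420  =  176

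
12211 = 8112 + 4099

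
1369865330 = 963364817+406500513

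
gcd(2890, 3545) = 5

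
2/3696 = 1/1848 =0.00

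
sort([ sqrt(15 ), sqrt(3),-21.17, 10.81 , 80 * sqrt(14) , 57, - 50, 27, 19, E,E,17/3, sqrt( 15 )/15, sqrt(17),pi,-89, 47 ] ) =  [ - 89 , - 50, - 21.17, sqrt(15)/15,sqrt( 3 ),E, E, pi,sqrt(15), sqrt(17),17/3,10.81, 19, 27, 47, 57, 80*sqrt(14)]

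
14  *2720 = 38080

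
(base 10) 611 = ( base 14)319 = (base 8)1143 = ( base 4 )21203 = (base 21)182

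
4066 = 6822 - 2756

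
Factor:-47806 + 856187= 7^1*23^1*5021^1 = 808381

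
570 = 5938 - 5368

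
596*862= 513752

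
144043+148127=292170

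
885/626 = 885/626  =  1.41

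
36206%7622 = 5718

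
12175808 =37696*323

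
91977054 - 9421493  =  82555561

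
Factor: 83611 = 11^2 * 691^1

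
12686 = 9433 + 3253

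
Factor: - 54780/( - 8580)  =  13^( - 1)*83^1=83/13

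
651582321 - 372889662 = 278692659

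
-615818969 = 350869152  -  966688121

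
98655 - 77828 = 20827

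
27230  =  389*70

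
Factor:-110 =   -  2^1*5^1 * 11^1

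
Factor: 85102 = 2^1 *17^1* 2503^1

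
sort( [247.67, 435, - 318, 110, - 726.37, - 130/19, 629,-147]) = [ - 726.37,-318,-147, - 130/19 , 110 , 247.67, 435, 629]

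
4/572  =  1/143 = 0.01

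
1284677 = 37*34721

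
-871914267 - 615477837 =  - 1487392104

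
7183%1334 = 513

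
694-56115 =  - 55421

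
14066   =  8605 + 5461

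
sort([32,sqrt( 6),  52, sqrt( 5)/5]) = [sqrt(5 ) /5, sqrt(6),32,52]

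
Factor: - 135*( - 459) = 3^6*5^1*17^1 = 61965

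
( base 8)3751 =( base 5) 31100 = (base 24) 3C9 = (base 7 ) 5622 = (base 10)2025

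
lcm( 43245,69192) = 345960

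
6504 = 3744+2760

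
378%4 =2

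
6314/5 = 1262 + 4/5 = 1262.80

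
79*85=6715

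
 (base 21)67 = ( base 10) 133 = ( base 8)205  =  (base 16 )85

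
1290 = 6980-5690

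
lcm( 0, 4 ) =0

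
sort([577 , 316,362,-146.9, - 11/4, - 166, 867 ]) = [ - 166, - 146.9,  -  11/4,316, 362, 577,867]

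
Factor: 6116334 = 2^1 * 3^1*7^1*107^1*1361^1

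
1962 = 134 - -1828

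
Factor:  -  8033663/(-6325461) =3^( - 2)*11^1*19^( - 1)*41^1*47^1 *71^( - 1) * 379^1 * 521^( - 1 ) 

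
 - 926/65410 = - 1 + 32242/32705=- 0.01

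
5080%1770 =1540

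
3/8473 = 3/8473=   0.00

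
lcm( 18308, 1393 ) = 128156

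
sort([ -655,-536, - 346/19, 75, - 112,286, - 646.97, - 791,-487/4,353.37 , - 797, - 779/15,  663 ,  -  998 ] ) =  [ - 998,-797, - 791 , - 655, - 646.97, - 536, - 487/4  , - 112,-779/15,- 346/19,75,286,353.37 , 663 ]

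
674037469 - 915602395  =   - 241564926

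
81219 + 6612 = 87831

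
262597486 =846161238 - 583563752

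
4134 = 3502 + 632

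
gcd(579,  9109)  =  1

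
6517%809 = 45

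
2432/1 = 2432 = 2432.00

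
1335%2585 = 1335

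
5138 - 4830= 308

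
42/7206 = 7/1201 = 0.01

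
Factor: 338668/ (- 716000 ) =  - 2^( - 3)*5^(- 3 )*11^1*43^1 = - 473/1000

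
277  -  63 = 214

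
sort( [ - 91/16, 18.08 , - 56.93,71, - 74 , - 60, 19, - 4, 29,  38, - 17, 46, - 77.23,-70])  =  [ - 77.23, - 74, - 70  , - 60, - 56.93, - 17, - 91/16, - 4,18.08, 19,29, 38, 46, 71] 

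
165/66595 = 33/13319  =  0.00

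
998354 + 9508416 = 10506770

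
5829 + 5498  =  11327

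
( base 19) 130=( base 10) 418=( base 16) 1a2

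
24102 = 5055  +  19047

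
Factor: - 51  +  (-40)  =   - 7^1*13^1=- 91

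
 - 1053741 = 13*( - 81057 ) 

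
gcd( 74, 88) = 2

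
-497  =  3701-4198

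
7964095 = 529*15055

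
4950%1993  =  964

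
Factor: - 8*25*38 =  - 7600=- 2^4 * 5^2*19^1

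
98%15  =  8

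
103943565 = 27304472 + 76639093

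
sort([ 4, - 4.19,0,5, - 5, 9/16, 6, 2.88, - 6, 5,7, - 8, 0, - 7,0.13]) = [-8, - 7, - 6, - 5, - 4.19 , 0,  0, 0.13, 9/16, 2.88,4 , 5,5,6,7] 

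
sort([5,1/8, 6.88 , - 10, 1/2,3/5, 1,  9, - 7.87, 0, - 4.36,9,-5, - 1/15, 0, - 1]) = [- 10, - 7.87, - 5,- 4.36, -1,  -  1/15, 0,0,1/8  ,  1/2,3/5, 1,  5,6.88, 9,9]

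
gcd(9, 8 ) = 1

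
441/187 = 2 + 67/187 = 2.36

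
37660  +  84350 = 122010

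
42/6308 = 21/3154=0.01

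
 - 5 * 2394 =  - 11970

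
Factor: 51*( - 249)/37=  - 3^2*17^1*37^( - 1 )*83^1 = - 12699/37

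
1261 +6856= 8117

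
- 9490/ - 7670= 73/59 = 1.24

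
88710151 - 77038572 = 11671579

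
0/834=0 = 0.00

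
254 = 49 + 205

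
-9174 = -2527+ - 6647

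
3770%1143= 341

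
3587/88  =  40 + 67/88  =  40.76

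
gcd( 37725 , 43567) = 1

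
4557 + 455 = 5012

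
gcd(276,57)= 3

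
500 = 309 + 191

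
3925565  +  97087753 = 101013318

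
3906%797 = 718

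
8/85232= 1/10654 =0.00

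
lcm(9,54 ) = 54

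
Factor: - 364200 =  - 2^3 * 3^1*5^2*607^1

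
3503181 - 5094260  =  -1591079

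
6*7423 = 44538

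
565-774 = -209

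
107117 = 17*6301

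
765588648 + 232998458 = 998587106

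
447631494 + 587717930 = 1035349424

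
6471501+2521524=8993025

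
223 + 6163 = 6386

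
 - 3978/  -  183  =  1326/61 =21.74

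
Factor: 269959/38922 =541/78 = 2^( -1)*3^( - 1 )*13^( - 1 )*541^1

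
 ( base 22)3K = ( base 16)56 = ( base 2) 1010110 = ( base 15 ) 5B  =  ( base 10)86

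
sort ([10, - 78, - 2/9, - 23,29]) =[ - 78,-23, - 2/9 , 10,29 ]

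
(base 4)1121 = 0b1011001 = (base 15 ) 5E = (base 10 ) 89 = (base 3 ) 10022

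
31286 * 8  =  250288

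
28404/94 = 302 + 8/47=302.17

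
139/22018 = 139/22018 = 0.01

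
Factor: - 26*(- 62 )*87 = 140244 = 2^2*3^1*13^1*29^1*31^1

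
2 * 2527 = 5054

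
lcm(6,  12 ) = 12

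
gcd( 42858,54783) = 9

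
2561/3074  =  2561/3074=0.83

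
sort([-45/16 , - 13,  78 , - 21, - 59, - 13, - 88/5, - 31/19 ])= [ - 59,- 21,  -  88/5, - 13, - 13, - 45/16, - 31/19,78 ]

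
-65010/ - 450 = 2167/15  =  144.47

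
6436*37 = 238132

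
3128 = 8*391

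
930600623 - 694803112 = 235797511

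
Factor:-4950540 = -2^2*3^2 * 5^1*7^1*3929^1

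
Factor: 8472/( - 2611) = - 2^3*3^1*7^( - 1 )*353^1*373^( - 1)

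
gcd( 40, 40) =40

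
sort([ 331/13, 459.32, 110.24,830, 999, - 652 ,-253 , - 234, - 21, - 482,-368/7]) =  [-652, - 482,  -  253, - 234, - 368/7 , - 21 , 331/13,  110.24, 459.32,  830, 999 ]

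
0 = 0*3543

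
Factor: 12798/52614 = 9/37= 3^2*37^ (-1)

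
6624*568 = 3762432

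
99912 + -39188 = 60724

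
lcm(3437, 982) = 6874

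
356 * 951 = 338556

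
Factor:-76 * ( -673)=2^2*19^1*673^1 = 51148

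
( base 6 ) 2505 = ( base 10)617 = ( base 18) 1g5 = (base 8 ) 1151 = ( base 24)11H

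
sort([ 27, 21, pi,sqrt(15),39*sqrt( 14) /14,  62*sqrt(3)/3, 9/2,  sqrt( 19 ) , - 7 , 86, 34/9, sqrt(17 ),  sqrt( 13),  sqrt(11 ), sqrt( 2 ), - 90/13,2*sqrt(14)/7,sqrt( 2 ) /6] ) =[-7, - 90/13, sqrt(2 )/6,  2*sqrt( 14 )/7  ,  sqrt( 2 ),pi, sqrt(11),sqrt( 13), 34/9,  sqrt( 15),sqrt( 17 ), sqrt(19 ),9/2,39 * sqrt ( 14)/14 , 21,27,62*sqrt ( 3)/3, 86 ]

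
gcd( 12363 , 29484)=39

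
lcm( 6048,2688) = 24192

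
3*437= 1311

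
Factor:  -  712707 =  - 3^1*353^1 * 673^1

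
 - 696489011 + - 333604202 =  - 1030093213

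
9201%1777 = 316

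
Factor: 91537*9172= 839577364= 2^2*239^1*383^1*2293^1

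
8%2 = 0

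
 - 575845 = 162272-738117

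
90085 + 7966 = 98051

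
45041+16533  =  61574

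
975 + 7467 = 8442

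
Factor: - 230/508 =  - 2^( - 1)*5^1*23^1*127^( - 1 )= - 115/254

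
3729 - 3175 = 554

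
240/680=6/17 = 0.35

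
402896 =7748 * 52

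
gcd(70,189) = 7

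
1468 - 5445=-3977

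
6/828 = 1/138 = 0.01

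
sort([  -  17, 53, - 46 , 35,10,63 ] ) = [ - 46, - 17, 10, 35, 53,63]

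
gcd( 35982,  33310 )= 2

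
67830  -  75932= - 8102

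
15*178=2670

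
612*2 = 1224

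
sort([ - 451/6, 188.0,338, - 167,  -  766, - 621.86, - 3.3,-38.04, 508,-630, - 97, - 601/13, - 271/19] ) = [ - 766, - 630, - 621.86, - 167,-97, - 451/6, - 601/13, - 38.04, - 271/19, - 3.3,  188.0, 338, 508]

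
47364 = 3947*12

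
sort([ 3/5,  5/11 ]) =[5/11,3/5 ]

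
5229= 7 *747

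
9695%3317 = 3061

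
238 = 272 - 34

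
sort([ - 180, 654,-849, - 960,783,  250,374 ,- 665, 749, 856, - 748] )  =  [-960, -849 , - 748,  -  665,  -  180,  250,374, 654, 749,783,856]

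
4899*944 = 4624656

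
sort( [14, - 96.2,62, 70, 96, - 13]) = [ - 96.2,-13,14, 62,70,96]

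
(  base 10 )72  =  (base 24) 30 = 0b1001000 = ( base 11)66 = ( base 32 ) 28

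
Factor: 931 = 7^2*19^1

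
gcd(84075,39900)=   1425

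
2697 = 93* 29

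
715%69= 25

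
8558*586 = 5014988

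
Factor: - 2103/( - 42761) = 3/61=3^1 * 61^( - 1 ) 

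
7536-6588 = 948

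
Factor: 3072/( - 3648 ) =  - 16/19 = - 2^4 * 19^( - 1) 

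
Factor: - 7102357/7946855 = -5^(-1)* 7^( - 1)*227053^(-1)*7102357^1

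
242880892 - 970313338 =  - 727432446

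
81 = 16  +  65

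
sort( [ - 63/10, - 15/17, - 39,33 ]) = [ - 39, - 63/10, - 15/17,33 ]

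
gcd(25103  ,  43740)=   1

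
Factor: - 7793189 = - 2341^1*3329^1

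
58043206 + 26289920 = 84333126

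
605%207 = 191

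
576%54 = 36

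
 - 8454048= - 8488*996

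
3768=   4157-389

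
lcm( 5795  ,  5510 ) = 336110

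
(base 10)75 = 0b1001011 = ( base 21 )3c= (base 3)2210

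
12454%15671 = 12454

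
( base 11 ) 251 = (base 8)452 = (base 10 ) 298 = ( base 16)12a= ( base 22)dc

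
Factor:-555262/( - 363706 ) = 887/581 = 7^( - 1 )*83^( - 1)*887^1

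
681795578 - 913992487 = -232196909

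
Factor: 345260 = 2^2*5^1*61^1 *283^1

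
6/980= 3/490 = 0.01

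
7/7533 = 7/7533 = 0.00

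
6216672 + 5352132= 11568804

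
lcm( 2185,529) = 50255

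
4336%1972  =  392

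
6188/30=206 + 4/15 = 206.27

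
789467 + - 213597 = 575870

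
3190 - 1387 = 1803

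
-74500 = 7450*( - 10) 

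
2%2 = 0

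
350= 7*50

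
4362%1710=942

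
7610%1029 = 407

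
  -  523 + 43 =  - 480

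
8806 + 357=9163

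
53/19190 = 53/19190 = 0.00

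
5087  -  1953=3134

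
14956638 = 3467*4314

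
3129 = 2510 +619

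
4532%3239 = 1293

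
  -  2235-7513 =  - 9748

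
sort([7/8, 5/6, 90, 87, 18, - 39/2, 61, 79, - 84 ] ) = [ - 84, -39/2, 5/6, 7/8,18, 61, 79, 87,  90]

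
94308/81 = 1164 + 8/27=1164.30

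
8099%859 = 368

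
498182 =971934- 473752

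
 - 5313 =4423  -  9736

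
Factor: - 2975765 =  - 5^1*13^1 * 17^1*2693^1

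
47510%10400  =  5910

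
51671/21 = 51671/21 = 2460.52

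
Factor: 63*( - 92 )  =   - 5796 = - 2^2*3^2*7^1*23^1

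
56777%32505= 24272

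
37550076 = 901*41676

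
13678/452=30+59/226 = 30.26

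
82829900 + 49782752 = 132612652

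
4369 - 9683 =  - 5314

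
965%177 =80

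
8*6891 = 55128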